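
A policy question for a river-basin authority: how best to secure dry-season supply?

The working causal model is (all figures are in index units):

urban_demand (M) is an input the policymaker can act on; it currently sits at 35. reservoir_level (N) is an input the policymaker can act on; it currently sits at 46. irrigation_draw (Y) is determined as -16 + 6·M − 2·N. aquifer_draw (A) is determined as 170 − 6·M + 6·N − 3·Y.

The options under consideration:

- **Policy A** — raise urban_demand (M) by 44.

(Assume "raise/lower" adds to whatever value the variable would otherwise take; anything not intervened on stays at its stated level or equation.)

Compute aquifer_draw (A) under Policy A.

Policy A (M + 44):
  M = 35 + 44 = 79
  N = 46
  Y = -16 + 6·79 − 2·46 = 366
  A = 170 − 6·79 + 6·46 − 3·366 = -1126

-1126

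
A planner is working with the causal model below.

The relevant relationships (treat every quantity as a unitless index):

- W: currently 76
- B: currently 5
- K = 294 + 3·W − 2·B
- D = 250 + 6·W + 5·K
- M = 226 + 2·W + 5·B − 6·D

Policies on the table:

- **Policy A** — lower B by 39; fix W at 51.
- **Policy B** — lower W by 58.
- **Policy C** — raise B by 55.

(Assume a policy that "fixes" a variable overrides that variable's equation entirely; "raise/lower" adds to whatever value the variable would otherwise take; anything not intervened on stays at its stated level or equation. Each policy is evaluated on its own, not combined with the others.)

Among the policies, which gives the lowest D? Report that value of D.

Policy A (B − 39, W := 51):
  W = 51
  B = 5 − 39 = -34
  K = 294 + 3·51 − 2·(-34) = 515
  D = 250 + 6·51 + 5·515 = 3131
Policy B (W − 58):
  W = 76 − 58 = 18
  B = 5
  K = 294 + 3·18 − 2·5 = 338
  D = 250 + 6·18 + 5·338 = 2048
Policy C (B + 55):
  W = 76
  B = 5 + 55 = 60
  K = 294 + 3·76 − 2·60 = 402
  D = 250 + 6·76 + 5·402 = 2716
Comparing — Policy A: D=3131, Policy B: D=2048, Policy C: D=2716. Lowest is 2048 (Policy B).

2048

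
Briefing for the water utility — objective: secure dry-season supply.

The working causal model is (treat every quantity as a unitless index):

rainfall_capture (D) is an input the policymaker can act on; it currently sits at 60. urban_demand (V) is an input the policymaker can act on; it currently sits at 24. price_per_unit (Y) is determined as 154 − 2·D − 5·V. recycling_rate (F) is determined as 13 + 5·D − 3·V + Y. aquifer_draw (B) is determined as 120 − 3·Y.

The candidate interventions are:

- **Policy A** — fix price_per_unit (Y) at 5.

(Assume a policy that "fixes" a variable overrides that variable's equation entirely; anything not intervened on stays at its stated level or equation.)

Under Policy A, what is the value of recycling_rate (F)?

246

Policy A (Y := 5):
  D = 60
  V = 24
  Y = 5
  F = 13 + 5·60 − 3·24 + 5 = 246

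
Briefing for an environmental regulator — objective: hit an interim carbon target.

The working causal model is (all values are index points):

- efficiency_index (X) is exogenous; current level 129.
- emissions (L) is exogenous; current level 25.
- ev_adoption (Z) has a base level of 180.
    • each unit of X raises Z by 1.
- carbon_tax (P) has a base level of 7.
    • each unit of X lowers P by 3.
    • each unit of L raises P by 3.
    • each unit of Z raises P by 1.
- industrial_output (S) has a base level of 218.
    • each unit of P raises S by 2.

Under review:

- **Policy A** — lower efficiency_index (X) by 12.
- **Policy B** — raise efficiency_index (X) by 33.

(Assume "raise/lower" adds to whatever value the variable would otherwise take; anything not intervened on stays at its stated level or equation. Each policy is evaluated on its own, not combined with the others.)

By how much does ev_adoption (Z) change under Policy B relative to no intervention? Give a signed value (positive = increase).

Baseline:
  X = 129
  Z = 180 + 129 = 309
Policy B (X + 33):
  X = 129 + 33 = 162
  Z = 180 + 162 = 342
Change in Z: 342 − 309 = 33

33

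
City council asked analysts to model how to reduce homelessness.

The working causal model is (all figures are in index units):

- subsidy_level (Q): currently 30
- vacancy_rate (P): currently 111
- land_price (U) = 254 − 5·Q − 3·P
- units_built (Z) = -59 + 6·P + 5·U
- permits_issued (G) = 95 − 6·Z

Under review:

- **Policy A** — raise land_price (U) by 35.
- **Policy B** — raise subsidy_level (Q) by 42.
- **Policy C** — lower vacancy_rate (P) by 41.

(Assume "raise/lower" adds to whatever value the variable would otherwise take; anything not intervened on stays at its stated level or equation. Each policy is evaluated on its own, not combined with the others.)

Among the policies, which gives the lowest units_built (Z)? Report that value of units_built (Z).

Policy A (U + 35):
  Q = 30
  P = 111
  U = 254 − 5·30 − 3·111 (+35 from intervention) = -194
  Z = -59 + 6·111 + 5·(-194) = -363
Policy B (Q + 42):
  Q = 30 + 42 = 72
  P = 111
  U = 254 − 5·72 − 3·111 = -439
  Z = -59 + 6·111 + 5·(-439) = -1588
Policy C (P − 41):
  Q = 30
  P = 111 − 41 = 70
  U = 254 − 5·30 − 3·70 = -106
  Z = -59 + 6·70 + 5·(-106) = -169
Comparing — Policy A: Z=-363, Policy B: Z=-1588, Policy C: Z=-169. Lowest is -1588 (Policy B).

-1588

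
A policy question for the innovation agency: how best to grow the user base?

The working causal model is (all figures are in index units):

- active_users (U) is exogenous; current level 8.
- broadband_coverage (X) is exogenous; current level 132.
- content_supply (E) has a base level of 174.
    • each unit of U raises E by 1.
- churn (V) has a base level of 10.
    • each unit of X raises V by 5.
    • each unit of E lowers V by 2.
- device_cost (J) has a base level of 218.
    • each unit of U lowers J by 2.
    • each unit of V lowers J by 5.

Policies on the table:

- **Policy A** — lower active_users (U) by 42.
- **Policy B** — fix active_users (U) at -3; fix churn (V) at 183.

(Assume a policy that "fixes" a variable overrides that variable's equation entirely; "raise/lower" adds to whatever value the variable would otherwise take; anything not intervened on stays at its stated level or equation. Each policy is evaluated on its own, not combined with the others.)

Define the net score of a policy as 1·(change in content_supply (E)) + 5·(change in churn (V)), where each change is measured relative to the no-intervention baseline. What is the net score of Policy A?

Baseline:
  U = 8
  X = 132
  E = 174 + 8 = 182
  V = 10 + 5·132 − 2·182 = 306
Policy A (U − 42):
  U = 8 − 42 = -34
  X = 132
  E = 174 + (-34) = 140
  V = 10 + 5·132 − 2·140 = 390
ΔE = 140 − 182 = -42; ΔV = 390 − 306 = 84
Score = 1·(-42) + 5·84 = 378

378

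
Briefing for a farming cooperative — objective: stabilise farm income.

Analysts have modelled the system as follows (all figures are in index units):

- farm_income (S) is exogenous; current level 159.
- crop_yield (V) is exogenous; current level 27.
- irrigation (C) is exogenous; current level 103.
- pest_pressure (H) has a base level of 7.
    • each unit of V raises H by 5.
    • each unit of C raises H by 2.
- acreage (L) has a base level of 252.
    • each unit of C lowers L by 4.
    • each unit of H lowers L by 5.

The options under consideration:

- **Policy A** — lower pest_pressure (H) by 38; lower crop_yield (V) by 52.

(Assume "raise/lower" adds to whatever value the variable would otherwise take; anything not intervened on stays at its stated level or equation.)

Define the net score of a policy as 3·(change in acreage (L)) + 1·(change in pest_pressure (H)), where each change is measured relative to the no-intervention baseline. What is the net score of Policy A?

4172

Baseline:
  V = 27
  C = 103
  H = 7 + 5·27 + 2·103 = 348
  L = 252 − 4·103 − 5·348 = -1900
Policy A (H − 38, V − 52):
  V = 27 − 52 = -25
  C = 103
  H = 7 + 5·(-25) + 2·103 (−38 from intervention) = 50
  L = 252 − 4·103 − 5·50 = -410
ΔL = -410 − (-1900) = 1490; ΔH = 50 − 348 = -298
Score = 3·1490 + 1·(-298) = 4172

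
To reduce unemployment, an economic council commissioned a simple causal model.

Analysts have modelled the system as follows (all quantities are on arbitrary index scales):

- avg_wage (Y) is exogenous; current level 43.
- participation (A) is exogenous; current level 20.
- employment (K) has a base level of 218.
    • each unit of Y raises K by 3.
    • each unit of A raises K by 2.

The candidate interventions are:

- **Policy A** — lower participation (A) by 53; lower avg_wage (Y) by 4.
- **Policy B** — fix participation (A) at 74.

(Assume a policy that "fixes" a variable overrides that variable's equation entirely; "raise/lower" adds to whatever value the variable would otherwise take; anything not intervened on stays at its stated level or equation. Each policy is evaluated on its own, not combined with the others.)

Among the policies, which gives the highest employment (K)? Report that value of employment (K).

Policy A (A − 53, Y − 4):
  Y = 43 − 4 = 39
  A = 20 − 53 = -33
  K = 218 + 3·39 + 2·(-33) = 269
Policy B (A := 74):
  Y = 43
  A = 74
  K = 218 + 3·43 + 2·74 = 495
Comparing — Policy A: K=269, Policy B: K=495. Highest is 495 (Policy B).

495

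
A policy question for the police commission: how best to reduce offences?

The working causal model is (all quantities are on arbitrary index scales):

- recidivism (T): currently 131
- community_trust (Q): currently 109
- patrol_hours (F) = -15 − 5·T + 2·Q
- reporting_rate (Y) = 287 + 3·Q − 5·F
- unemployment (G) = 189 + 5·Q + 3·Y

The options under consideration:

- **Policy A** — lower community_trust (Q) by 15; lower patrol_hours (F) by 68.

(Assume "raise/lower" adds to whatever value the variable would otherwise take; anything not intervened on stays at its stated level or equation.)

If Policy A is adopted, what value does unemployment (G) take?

10616

Policy A (Q − 15, F − 68):
  T = 131
  Q = 109 − 15 = 94
  F = -15 − 5·131 + 2·94 (−68 from intervention) = -550
  Y = 287 + 3·94 − 5·(-550) = 3319
  G = 189 + 5·94 + 3·3319 = 10616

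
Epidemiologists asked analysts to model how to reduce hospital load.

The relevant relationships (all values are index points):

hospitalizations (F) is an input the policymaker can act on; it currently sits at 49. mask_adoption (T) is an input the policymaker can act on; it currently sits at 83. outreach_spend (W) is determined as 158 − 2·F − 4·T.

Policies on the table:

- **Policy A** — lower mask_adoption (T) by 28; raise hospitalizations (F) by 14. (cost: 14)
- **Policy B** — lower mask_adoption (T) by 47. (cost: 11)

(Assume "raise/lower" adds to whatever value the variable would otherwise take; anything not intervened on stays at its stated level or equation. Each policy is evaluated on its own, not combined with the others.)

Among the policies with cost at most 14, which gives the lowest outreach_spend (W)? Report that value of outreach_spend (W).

Policy A (T − 28, F + 14):
  F = 49 + 14 = 63
  T = 83 − 28 = 55
  W = 158 − 2·63 − 4·55 = -188
Policy B (T − 47):
  F = 49
  T = 83 − 47 = 36
  W = 158 − 2·49 − 4·36 = -84
Comparing — Policy A: W=-188, Policy B: W=-84. Lowest is -188 (Policy A).

-188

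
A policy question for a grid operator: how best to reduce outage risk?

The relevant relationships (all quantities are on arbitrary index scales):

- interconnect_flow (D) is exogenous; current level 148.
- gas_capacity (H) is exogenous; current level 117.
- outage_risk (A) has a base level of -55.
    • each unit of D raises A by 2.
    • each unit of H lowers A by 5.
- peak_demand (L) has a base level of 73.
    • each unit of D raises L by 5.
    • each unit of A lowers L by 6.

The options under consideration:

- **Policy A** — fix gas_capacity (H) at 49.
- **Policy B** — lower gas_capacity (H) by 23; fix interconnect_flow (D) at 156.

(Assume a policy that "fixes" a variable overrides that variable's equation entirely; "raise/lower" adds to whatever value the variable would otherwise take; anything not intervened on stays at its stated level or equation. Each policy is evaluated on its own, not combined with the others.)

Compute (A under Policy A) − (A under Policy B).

209

Policy A (H := 49):
  D = 148
  H = 49
  A = -55 + 2·148 − 5·49 = -4
Policy B (H − 23, D := 156):
  D = 156
  H = 117 − 23 = 94
  A = -55 + 2·156 − 5·94 = -213
A: -4 − (-213) = 209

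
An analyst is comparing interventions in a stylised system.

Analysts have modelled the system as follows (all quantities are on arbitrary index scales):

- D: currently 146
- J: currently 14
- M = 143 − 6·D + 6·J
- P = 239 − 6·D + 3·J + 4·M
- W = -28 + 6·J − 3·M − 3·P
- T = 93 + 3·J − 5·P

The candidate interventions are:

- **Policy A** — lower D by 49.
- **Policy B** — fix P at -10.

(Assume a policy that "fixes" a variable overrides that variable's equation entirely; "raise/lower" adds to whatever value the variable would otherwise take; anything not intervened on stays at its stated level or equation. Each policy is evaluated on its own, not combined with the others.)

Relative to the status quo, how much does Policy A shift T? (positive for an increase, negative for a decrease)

-7350

Baseline:
  D = 146
  J = 14
  M = 143 − 6·146 + 6·14 = -649
  P = 239 − 6·146 + 3·14 + 4·(-649) = -3191
  T = 93 + 3·14 − 5·(-3191) = 16090
Policy A (D − 49):
  D = 146 − 49 = 97
  J = 14
  M = 143 − 6·97 + 6·14 = -355
  P = 239 − 6·97 + 3·14 + 4·(-355) = -1721
  T = 93 + 3·14 − 5·(-1721) = 8740
Change in T: 8740 − 16090 = -7350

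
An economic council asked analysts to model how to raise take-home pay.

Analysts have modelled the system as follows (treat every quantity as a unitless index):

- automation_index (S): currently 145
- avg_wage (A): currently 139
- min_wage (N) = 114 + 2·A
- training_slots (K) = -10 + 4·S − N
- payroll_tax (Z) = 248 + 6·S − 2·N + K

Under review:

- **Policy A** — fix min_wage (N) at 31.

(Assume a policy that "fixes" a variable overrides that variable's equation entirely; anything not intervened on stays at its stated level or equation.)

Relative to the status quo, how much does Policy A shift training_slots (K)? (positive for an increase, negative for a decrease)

361

Baseline:
  S = 145
  A = 139
  N = 114 + 2·139 = 392
  K = -10 + 4·145 − 392 = 178
Policy A (N := 31):
  S = 145
  A = 139
  N = 31
  K = -10 + 4·145 − 31 = 539
Change in K: 539 − 178 = 361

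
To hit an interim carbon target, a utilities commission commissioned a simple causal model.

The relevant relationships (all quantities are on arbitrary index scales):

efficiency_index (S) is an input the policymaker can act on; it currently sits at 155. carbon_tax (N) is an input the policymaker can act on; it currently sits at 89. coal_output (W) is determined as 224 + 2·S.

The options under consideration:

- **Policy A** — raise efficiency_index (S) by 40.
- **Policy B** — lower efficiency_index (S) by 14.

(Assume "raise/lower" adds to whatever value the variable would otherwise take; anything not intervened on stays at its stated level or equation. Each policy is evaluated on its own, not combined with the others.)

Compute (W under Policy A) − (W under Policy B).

108

Policy A (S + 40):
  S = 155 + 40 = 195
  W = 224 + 2·195 = 614
Policy B (S − 14):
  S = 155 − 14 = 141
  W = 224 + 2·141 = 506
W: 614 − 506 = 108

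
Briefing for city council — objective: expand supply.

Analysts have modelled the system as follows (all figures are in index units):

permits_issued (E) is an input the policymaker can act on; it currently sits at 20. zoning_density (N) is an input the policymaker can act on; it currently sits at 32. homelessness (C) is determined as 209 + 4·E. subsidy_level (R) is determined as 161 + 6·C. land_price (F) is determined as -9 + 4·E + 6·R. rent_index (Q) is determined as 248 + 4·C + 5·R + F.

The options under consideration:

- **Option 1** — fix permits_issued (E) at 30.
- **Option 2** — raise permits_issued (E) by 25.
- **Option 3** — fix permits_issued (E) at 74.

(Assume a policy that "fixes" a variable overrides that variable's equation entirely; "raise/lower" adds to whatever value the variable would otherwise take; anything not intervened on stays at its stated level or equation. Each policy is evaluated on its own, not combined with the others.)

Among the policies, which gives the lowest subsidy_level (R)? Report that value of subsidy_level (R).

Option 1 (E := 30):
  E = 30
  C = 209 + 4·30 = 329
  R = 161 + 6·329 = 2135
Option 2 (E + 25):
  E = 20 + 25 = 45
  C = 209 + 4·45 = 389
  R = 161 + 6·389 = 2495
Option 3 (E := 74):
  E = 74
  C = 209 + 4·74 = 505
  R = 161 + 6·505 = 3191
Comparing — Option 1: R=2135, Option 2: R=2495, Option 3: R=3191. Lowest is 2135 (Option 1).

2135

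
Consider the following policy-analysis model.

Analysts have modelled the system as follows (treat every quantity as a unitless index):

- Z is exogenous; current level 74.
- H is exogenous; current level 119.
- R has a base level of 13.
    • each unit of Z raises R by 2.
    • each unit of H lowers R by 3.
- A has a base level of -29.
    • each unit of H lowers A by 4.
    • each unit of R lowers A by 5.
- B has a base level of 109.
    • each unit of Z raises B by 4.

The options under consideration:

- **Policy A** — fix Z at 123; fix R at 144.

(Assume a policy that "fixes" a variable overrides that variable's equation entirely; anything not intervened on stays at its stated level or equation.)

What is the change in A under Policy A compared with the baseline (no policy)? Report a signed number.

Baseline:
  Z = 74
  H = 119
  R = 13 + 2·74 − 3·119 = -196
  A = -29 − 4·119 − 5·(-196) = 475
Policy A (Z := 123, R := 144):
  Z = 123
  H = 119
  R = 144
  A = -29 − 4·119 − 5·144 = -1225
Change in A: -1225 − 475 = -1700

-1700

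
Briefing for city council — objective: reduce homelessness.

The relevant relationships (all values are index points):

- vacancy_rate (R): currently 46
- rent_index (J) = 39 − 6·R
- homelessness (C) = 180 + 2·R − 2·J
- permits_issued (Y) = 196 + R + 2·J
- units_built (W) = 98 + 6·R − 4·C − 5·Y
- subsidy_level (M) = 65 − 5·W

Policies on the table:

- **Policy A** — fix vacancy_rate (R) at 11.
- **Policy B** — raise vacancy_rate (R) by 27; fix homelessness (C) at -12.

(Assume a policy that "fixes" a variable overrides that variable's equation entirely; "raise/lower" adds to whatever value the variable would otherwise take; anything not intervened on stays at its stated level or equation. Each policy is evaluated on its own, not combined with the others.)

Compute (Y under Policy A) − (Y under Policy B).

682

Policy A (R := 11):
  R = 11
  J = 39 − 6·11 = -27
  Y = 196 + 11 + 2·(-27) = 153
Policy B (R + 27, C := -12):
  R = 46 + 27 = 73
  J = 39 − 6·73 = -399
  Y = 196 + 73 + 2·(-399) = -529
Y: 153 − (-529) = 682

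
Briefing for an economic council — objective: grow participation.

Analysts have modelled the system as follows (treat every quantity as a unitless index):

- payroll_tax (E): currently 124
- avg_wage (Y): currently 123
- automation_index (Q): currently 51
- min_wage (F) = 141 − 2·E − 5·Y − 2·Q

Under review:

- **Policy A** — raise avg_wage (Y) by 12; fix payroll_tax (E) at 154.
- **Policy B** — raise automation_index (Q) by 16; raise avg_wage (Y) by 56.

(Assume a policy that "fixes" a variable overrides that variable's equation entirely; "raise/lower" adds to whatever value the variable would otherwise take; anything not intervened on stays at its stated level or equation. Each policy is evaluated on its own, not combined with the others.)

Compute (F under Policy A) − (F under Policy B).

192

Policy A (Y + 12, E := 154):
  E = 154
  Y = 123 + 12 = 135
  Q = 51
  F = 141 − 2·154 − 5·135 − 2·51 = -944
Policy B (Q + 16, Y + 56):
  E = 124
  Y = 123 + 56 = 179
  Q = 51 + 16 = 67
  F = 141 − 2·124 − 5·179 − 2·67 = -1136
F: -944 − (-1136) = 192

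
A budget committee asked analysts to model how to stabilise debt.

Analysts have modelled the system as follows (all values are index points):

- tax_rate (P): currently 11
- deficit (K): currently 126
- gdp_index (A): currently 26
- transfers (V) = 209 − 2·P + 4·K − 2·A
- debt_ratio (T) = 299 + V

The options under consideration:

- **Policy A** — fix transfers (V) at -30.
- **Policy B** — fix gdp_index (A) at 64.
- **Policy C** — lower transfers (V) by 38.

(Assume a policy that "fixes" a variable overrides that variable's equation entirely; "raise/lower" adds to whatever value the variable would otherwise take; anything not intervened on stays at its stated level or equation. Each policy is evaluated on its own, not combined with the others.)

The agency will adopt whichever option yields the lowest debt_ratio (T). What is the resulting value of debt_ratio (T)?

269

Policy A (V := -30):
  P = 11
  K = 126
  A = 26
  V = -30
  T = 299 + (-30) = 269
Policy B (A := 64):
  P = 11
  K = 126
  A = 64
  V = 209 − 2·11 + 4·126 − 2·64 = 563
  T = 299 + 563 = 862
Policy C (V − 38):
  P = 11
  K = 126
  A = 26
  V = 209 − 2·11 + 4·126 − 2·26 (−38 from intervention) = 601
  T = 299 + 601 = 900
Comparing — Policy A: T=269, Policy B: T=862, Policy C: T=900. Lowest is 269 (Policy A).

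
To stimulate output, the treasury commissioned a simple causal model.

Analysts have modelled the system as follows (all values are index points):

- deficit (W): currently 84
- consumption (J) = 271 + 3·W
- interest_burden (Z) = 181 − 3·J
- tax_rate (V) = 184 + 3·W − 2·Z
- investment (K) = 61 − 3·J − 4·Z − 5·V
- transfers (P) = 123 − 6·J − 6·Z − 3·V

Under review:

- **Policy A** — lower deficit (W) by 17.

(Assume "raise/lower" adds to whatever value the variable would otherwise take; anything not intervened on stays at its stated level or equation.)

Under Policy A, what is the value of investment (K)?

Policy A (W − 17):
  W = 84 − 17 = 67
  J = 271 + 3·67 = 472
  Z = 181 − 3·472 = -1235
  V = 184 + 3·67 − 2·(-1235) = 2855
  K = 61 − 3·472 − 4·(-1235) − 5·2855 = -10690

-10690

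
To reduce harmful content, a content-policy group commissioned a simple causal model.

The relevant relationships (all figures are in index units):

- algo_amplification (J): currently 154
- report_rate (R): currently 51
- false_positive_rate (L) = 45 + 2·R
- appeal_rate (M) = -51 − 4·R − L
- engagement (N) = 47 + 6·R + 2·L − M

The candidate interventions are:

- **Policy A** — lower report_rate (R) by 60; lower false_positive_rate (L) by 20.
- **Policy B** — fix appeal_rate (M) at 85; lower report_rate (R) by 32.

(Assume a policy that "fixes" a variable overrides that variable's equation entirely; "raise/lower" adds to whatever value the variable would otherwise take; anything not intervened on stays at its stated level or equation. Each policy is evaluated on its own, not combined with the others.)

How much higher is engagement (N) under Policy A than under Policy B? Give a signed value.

-213

Policy A (R − 60, L − 20):
  R = 51 − 60 = -9
  L = 45 + 2·(-9) (−20 from intervention) = 7
  M = -51 − 4·(-9) − 7 = -22
  N = 47 + 6·(-9) + 2·7 − (-22) = 29
Policy B (M := 85, R − 32):
  R = 51 − 32 = 19
  L = 45 + 2·19 = 83
  M = 85
  N = 47 + 6·19 + 2·83 − 85 = 242
N: 29 − 242 = -213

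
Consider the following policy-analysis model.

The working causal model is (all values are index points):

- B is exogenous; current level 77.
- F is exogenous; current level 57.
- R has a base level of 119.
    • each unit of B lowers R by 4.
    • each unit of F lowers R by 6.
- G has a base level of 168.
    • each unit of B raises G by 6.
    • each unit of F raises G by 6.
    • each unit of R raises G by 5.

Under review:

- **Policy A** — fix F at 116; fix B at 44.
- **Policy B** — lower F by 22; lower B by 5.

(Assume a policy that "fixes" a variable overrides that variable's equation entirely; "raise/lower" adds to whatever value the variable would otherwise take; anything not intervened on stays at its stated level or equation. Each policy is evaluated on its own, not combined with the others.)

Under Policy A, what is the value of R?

-753

Policy A (F := 116, B := 44):
  B = 44
  F = 116
  R = 119 − 4·44 − 6·116 = -753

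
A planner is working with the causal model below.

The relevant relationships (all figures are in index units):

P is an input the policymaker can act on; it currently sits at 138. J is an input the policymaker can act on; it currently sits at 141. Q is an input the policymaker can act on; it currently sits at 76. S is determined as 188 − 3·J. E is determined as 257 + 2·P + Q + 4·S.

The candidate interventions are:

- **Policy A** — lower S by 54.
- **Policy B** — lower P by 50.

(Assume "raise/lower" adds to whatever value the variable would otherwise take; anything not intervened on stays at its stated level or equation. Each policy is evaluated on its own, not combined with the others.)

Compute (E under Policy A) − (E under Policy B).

Policy A (S − 54):
  P = 138
  J = 141
  Q = 76
  S = 188 − 3·141 (−54 from intervention) = -289
  E = 257 + 2·138 + 76 + 4·(-289) = -547
Policy B (P − 50):
  P = 138 − 50 = 88
  J = 141
  Q = 76
  S = 188 − 3·141 = -235
  E = 257 + 2·88 + 76 + 4·(-235) = -431
E: -547 − (-431) = -116

-116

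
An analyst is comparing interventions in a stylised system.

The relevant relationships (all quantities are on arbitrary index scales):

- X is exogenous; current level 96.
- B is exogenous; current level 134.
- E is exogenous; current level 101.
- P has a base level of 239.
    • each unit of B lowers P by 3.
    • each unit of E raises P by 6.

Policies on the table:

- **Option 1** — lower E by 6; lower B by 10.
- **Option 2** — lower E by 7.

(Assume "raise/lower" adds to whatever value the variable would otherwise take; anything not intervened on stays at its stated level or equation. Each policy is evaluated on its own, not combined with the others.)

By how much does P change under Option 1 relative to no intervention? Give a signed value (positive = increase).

-6

Baseline:
  B = 134
  E = 101
  P = 239 − 3·134 + 6·101 = 443
Option 1 (E − 6, B − 10):
  B = 134 − 10 = 124
  E = 101 − 6 = 95
  P = 239 − 3·124 + 6·95 = 437
Change in P: 437 − 443 = -6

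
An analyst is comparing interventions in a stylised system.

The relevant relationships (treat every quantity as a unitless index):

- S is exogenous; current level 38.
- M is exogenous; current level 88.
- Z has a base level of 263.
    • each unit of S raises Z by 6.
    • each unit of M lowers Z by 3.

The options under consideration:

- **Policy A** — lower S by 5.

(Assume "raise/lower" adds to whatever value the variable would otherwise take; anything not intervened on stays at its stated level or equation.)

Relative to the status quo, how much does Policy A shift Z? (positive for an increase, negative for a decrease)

Baseline:
  S = 38
  M = 88
  Z = 263 + 6·38 − 3·88 = 227
Policy A (S − 5):
  S = 38 − 5 = 33
  M = 88
  Z = 263 + 6·33 − 3·88 = 197
Change in Z: 197 − 227 = -30

-30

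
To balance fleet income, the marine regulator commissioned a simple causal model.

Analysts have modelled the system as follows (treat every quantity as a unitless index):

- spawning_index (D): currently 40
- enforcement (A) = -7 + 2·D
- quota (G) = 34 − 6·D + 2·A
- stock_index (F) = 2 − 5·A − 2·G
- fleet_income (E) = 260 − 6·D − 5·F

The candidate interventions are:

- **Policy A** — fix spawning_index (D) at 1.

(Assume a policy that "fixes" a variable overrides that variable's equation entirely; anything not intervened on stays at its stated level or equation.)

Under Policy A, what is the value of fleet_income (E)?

Policy A (D := 1):
  D = 1
  A = -7 + 2·1 = -5
  G = 34 − 6·1 + 2·(-5) = 18
  F = 2 − 5·(-5) − 2·18 = -9
  E = 260 − 6·1 − 5·(-9) = 299

299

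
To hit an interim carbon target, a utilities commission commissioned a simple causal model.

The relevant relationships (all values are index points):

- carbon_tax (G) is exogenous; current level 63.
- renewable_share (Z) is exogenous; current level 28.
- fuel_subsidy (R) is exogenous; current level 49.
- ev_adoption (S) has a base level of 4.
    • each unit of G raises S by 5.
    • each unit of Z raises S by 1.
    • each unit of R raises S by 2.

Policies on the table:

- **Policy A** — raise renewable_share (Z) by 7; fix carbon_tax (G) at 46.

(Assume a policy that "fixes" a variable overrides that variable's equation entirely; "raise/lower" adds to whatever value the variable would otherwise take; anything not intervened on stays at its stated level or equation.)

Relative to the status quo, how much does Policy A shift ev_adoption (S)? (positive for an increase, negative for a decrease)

Baseline:
  G = 63
  Z = 28
  R = 49
  S = 4 + 5·63 + 28 + 2·49 = 445
Policy A (Z + 7, G := 46):
  G = 46
  Z = 28 + 7 = 35
  R = 49
  S = 4 + 5·46 + 35 + 2·49 = 367
Change in S: 367 − 445 = -78

-78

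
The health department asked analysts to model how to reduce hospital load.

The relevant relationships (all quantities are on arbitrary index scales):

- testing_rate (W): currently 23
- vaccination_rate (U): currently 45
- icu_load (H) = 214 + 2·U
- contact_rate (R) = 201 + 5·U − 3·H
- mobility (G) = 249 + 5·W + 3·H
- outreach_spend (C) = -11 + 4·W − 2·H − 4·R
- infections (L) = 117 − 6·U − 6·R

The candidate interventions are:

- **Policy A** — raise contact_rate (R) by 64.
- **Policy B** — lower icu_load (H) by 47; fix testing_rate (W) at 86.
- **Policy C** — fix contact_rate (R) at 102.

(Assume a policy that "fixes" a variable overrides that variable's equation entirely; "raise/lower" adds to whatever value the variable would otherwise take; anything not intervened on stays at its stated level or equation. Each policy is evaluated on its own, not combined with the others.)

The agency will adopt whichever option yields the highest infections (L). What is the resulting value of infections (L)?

Policy A (R + 64):
  U = 45
  H = 214 + 2·45 = 304
  R = 201 + 5·45 − 3·304 (+64 from intervention) = -422
  L = 117 − 6·45 − 6·(-422) = 2379
Policy B (H − 47, W := 86):
  U = 45
  H = 214 + 2·45 (−47 from intervention) = 257
  R = 201 + 5·45 − 3·257 = -345
  L = 117 − 6·45 − 6·(-345) = 1917
Policy C (R := 102):
  U = 45
  H = 214 + 2·45 = 304
  R = 102
  L = 117 − 6·45 − 6·102 = -765
Comparing — Policy A: L=2379, Policy B: L=1917, Policy C: L=-765. Highest is 2379 (Policy A).

2379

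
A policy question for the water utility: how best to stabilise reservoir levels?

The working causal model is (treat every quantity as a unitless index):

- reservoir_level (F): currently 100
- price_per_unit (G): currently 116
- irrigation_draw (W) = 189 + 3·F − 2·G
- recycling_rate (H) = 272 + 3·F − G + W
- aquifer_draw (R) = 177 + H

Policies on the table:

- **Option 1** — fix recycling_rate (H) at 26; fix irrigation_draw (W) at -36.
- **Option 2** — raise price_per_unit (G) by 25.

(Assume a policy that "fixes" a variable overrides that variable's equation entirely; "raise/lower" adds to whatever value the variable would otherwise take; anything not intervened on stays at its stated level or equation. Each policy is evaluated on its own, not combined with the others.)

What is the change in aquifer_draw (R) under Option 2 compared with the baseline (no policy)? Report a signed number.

-75

Baseline:
  F = 100
  G = 116
  W = 189 + 3·100 − 2·116 = 257
  H = 272 + 3·100 − 116 + 257 = 713
  R = 177 + 713 = 890
Option 2 (G + 25):
  F = 100
  G = 116 + 25 = 141
  W = 189 + 3·100 − 2·141 = 207
  H = 272 + 3·100 − 141 + 207 = 638
  R = 177 + 638 = 815
Change in R: 815 − 890 = -75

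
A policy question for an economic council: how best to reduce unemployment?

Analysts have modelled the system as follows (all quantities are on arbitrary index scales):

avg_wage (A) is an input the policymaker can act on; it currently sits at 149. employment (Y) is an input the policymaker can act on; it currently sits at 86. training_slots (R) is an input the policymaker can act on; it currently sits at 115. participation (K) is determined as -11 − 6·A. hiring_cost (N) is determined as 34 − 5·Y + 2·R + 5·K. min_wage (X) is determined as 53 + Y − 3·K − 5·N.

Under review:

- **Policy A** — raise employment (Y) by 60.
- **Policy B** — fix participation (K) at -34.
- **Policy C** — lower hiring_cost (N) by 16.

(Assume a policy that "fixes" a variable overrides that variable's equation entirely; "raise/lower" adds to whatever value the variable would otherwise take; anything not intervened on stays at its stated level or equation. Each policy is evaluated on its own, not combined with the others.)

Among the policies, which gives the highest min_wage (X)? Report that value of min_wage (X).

Policy A (Y + 60):
  A = 149
  Y = 86 + 60 = 146
  R = 115
  K = -11 − 6·149 = -905
  N = 34 − 5·146 + 2·115 + 5·(-905) = -4991
  X = 53 + 146 − 3·(-905) − 5·(-4991) = 27869
Policy B (K := -34):
  A = 149
  Y = 86
  R = 115
  K = -34
  N = 34 − 5·86 + 2·115 + 5·(-34) = -336
  X = 53 + 86 − 3·(-34) − 5·(-336) = 1921
Policy C (N − 16):
  A = 149
  Y = 86
  R = 115
  K = -11 − 6·149 = -905
  N = 34 − 5·86 + 2·115 + 5·(-905) (−16 from intervention) = -4707
  X = 53 + 86 − 3·(-905) − 5·(-4707) = 26389
Comparing — Policy A: X=27869, Policy B: X=1921, Policy C: X=26389. Highest is 27869 (Policy A).

27869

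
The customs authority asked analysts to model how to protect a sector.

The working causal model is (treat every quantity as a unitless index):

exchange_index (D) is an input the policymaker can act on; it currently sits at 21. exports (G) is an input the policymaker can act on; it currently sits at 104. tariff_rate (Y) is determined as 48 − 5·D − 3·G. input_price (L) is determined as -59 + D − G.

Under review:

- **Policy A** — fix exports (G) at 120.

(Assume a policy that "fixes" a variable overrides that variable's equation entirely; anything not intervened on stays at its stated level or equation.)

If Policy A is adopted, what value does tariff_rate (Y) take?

-417

Policy A (G := 120):
  D = 21
  G = 120
  Y = 48 − 5·21 − 3·120 = -417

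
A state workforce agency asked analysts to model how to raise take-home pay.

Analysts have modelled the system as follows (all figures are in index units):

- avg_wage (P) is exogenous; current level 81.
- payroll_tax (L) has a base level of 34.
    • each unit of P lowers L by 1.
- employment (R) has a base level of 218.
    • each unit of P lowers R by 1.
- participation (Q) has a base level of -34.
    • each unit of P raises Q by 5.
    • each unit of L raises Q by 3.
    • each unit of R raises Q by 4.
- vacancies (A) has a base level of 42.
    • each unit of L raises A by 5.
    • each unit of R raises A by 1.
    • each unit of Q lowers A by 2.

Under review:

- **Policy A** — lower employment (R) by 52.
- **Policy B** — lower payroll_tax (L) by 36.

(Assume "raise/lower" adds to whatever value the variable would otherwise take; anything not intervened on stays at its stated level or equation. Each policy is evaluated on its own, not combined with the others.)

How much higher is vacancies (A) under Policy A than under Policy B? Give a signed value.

Policy A (R − 52):
  P = 81
  L = 34 − 81 = -47
  R = 218 − 81 (−52 from intervention) = 85
  Q = -34 + 5·81 + 3·(-47) + 4·85 = 570
  A = 42 + 5·(-47) + 85 − 2·570 = -1248
Policy B (L − 36):
  P = 81
  L = 34 − 81 (−36 from intervention) = -83
  R = 218 − 81 = 137
  Q = -34 + 5·81 + 3·(-83) + 4·137 = 670
  A = 42 + 5·(-83) + 137 − 2·670 = -1576
A: -1248 − (-1576) = 328

328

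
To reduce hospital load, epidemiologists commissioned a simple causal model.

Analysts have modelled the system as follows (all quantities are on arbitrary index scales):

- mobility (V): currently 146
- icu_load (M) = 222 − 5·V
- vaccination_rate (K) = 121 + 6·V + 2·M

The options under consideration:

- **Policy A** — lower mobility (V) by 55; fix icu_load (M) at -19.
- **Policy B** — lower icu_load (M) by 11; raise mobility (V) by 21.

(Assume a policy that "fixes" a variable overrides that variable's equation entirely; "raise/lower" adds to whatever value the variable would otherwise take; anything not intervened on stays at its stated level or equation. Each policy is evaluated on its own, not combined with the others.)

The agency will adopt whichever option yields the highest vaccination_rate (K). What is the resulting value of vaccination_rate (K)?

629

Policy A (V − 55, M := -19):
  V = 146 − 55 = 91
  M = -19
  K = 121 + 6·91 + 2·(-19) = 629
Policy B (M − 11, V + 21):
  V = 146 + 21 = 167
  M = 222 − 5·167 (−11 from intervention) = -624
  K = 121 + 6·167 + 2·(-624) = -125
Comparing — Policy A: K=629, Policy B: K=-125. Highest is 629 (Policy A).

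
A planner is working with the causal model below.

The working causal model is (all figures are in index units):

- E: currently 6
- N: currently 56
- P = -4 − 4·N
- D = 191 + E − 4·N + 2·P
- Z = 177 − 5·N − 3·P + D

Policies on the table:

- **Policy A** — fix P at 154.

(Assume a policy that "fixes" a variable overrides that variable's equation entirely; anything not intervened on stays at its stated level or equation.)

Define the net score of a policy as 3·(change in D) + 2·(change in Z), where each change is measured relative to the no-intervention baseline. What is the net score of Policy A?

Baseline:
  E = 6
  N = 56
  P = -4 − 4·56 = -228
  D = 191 + 6 − 4·56 + 2·(-228) = -483
  Z = 177 − 5·56 − 3·(-228) + (-483) = 98
Policy A (P := 154):
  E = 6
  N = 56
  P = 154
  D = 191 + 6 − 4·56 + 2·154 = 281
  Z = 177 − 5·56 − 3·154 + 281 = -284
ΔD = 281 − (-483) = 764; ΔZ = -284 − 98 = -382
Score = 3·764 + 2·(-382) = 1528

1528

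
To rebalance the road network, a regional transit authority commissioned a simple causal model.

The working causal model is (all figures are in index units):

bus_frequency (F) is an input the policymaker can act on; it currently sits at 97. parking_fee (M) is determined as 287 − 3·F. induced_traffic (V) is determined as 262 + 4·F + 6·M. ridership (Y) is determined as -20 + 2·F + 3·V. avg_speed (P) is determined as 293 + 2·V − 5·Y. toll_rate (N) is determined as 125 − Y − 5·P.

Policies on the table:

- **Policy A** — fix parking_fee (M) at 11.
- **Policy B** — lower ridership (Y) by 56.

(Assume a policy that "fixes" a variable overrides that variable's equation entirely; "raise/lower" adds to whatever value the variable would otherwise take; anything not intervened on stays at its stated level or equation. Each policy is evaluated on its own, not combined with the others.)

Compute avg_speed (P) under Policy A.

-9885

Policy A (M := 11):
  F = 97
  M = 11
  V = 262 + 4·97 + 6·11 = 716
  Y = -20 + 2·97 + 3·716 = 2322
  P = 293 + 2·716 − 5·2322 = -9885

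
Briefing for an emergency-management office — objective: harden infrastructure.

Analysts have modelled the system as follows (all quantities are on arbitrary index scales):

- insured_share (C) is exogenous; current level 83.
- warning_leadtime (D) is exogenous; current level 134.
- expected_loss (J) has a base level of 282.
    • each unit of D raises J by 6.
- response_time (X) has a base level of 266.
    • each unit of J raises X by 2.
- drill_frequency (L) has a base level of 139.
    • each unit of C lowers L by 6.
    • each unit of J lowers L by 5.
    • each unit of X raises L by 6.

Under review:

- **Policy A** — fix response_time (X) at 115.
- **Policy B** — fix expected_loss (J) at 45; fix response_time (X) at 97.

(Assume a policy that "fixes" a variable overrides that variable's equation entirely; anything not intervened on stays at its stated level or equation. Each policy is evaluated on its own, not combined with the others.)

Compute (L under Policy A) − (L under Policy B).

-5097

Policy A (X := 115):
  C = 83
  D = 134
  J = 282 + 6·134 = 1086
  X = 115
  L = 139 − 6·83 − 5·1086 + 6·115 = -5099
Policy B (J := 45, X := 97):
  C = 83
  D = 134
  J = 45
  X = 97
  L = 139 − 6·83 − 5·45 + 6·97 = -2
L: -5099 − (-2) = -5097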